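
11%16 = 11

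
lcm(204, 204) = 204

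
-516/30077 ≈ -0.0172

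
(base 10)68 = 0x44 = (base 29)2a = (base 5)233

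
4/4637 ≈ 0.000863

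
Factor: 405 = 3^4 * 5^1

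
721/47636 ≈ 0.0151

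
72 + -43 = 29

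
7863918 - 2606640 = 5257278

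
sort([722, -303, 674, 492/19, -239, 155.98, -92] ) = [-303, -239, -92, 492/19, 155.98, 674, 722] 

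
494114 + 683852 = 1177966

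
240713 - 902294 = -661581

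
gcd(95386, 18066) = 2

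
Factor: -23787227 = -1 * 127^1 * 157^1 * 1193^1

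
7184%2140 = 764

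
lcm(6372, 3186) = 6372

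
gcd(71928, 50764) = 148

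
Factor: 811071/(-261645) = -1*3^1*5^(-1)*227^1*397^1*17443^(-1) = -270357/87215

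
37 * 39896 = 1476152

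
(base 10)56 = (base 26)24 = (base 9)62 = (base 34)1m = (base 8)70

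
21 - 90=-69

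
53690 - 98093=-44403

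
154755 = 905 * 171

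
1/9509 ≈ 0.000105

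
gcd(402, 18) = 6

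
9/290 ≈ 0.0310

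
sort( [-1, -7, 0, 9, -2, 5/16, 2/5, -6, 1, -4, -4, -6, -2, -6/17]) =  [-7, -6, -6, -4, -4, -2, -2, -1, -6/17, 0, 5/16, 2/5, 1, 9]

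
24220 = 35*692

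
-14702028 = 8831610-23533638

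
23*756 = 17388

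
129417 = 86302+43115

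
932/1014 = 466/507 ≈ 0.919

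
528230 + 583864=1112094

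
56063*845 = 47373235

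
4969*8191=40701079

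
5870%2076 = 1718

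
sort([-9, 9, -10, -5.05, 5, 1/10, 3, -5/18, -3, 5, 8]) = [-10, -9, -5.05, -3, -5/18, 1/10, 3, 5, 5, 8, 9]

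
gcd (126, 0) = 126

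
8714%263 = 35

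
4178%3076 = 1102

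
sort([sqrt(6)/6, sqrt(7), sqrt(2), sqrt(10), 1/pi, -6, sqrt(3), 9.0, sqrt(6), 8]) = [-6, 1/pi, sqrt(6)/6, sqrt(2), sqrt(3), sqrt(6), sqrt(7), sqrt(10), 8, 9.0]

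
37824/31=1220 + 4/31 ≈ 1220.13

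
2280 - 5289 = -3009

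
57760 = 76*760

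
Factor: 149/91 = 7^(-1)*13^(-1)*149^1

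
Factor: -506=-1*2^1*11^1*23^1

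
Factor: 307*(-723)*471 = -1*3^2*157^1*241^1*307^1 = -104543631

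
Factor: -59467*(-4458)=2^1*3^1*743^1*59467^1=265103886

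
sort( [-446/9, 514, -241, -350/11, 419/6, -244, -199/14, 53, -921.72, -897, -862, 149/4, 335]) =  [-921.72, -897, -862, -244, -241, -446/9, -350/11, -199/14, 149/4, 53, 419/6, 335, 514]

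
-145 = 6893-7038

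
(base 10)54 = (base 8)66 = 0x36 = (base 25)24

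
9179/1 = 9179 = 9179.00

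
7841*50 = 392050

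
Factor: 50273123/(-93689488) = -1*2^(-4)*23^(-1)*29^(-1)*8779^(-1)*50273123^1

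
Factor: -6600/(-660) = 2^1*5^1 = 10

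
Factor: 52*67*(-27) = -1*2^2*3^3*13^1*67^1 = -94068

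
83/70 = 1 + 13/70 ≈ 1.19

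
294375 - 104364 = 190011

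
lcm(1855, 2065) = 109445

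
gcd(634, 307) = 1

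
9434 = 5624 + 3810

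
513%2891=513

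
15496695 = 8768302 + 6728393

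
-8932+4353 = -4579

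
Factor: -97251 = -1 * 3^1 * 7^1 * 11^1 * 421^1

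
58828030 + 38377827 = 97205857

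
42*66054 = 2774268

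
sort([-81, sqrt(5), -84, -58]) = [-84, -81, -58, sqrt(5)]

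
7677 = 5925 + 1752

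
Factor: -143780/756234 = -1 * 2^1 * 3^ (-2) * 5^1 * 7^1 * 13^1 * 79^1 * 42013^ (-1) = -71890/378117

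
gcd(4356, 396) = 396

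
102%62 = 40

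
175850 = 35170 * 5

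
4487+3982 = 8469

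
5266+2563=7829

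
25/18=1 + 7/18 ≈ 1.39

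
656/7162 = 328/3581 ≈ 0.0916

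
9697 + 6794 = 16491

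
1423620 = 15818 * 90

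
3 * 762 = 2286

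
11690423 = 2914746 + 8775677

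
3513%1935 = 1578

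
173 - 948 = -775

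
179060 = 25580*7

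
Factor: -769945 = -1 * 5^1 * 11^1 * 13999^1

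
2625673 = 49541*53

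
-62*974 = -60388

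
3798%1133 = 399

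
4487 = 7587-3100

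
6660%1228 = 520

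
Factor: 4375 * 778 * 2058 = 2^2 * 3^1 * 5^4 * 7^4 * 389^1 = 7004917500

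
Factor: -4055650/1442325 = -1*2^1*3^(-1)*29^1*2797^1*19231^(-1) = -162226/57693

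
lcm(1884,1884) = 1884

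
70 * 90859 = 6360130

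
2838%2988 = 2838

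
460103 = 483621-23518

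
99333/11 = 9030 + 3/11≈9030.27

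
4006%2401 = 1605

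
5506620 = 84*65555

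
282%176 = 106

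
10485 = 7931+2554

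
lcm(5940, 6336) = 95040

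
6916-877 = 6039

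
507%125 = 7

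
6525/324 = 725/36 ≈ 20.14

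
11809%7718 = 4091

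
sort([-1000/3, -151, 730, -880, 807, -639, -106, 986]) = [-880, -639, -1000/3, -151, -106, 730, 807, 986]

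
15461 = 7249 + 8212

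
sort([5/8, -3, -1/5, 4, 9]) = [-3, -1/5, 5/8, 4, 9]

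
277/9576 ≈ 0.0289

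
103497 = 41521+61976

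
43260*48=2076480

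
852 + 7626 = 8478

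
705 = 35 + 670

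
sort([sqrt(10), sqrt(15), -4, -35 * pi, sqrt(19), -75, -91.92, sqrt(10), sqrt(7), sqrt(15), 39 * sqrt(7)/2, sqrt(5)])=[-35 * pi, -91.92, -75, -4, sqrt(5), sqrt(7), sqrt(10), sqrt(10), sqrt(15), sqrt(15), sqrt(19), 39 * sqrt(7)/2]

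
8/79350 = 4/39675 ≈ 0.000101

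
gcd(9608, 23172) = 4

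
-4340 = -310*14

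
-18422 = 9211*(-2)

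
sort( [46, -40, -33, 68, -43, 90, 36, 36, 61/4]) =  [-43, -40, -33, 61/4, 36, 36, 46, 68, 90]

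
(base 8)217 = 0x8f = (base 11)120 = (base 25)5i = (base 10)143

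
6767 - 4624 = 2143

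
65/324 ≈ 0.201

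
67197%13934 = 11461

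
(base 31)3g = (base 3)11001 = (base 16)6d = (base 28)3p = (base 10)109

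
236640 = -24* (-9860)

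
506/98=253/49 ≈ 5.16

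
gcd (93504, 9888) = 96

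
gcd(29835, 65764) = 1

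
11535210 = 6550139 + 4985071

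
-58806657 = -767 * 76671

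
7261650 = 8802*825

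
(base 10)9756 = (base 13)4596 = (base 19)1809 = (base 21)112c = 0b10011000011100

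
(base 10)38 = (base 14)2a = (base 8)46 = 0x26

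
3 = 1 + 2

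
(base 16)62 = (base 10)98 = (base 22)4a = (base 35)2s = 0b1100010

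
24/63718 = 12/31859 ≈ 0.000377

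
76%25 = 1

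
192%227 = 192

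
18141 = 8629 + 9512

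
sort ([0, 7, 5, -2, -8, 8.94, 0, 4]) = [-8, -2, 0, 0, 4, 5, 7, 8.94]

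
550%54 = 10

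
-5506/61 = -90-16/61 ≈ -90.26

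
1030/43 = 23 + 41/43≈23.95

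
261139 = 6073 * 43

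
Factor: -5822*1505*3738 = -1*2^2*3^1*5^1*7^2*41^1*43^1*71^1*89^1 = -32752767180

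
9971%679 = 465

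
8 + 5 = 13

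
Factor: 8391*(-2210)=-1*2^1*3^1*5^1*13^1*17^1*2797^1=-18544110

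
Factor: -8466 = -1*2^1*3^1*17^1*83^1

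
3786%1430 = 926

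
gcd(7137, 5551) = 793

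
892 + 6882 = 7774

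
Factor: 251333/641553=3^(-1) * 11^(-1) * 127^1 * 1979^1 * 19441^(-1)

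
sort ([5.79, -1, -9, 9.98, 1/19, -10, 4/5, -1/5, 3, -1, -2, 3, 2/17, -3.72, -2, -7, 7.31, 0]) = [-10, -9, -7, -3.72, -2, -2, -1, -1, -1/5, 0, 1/19, 2/17, 4/5, 3, 3, 5.79, 7.31, 9.98]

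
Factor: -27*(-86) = 2^1*3^3*43^1 = 2322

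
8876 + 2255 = 11131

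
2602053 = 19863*131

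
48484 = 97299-48815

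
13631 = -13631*(-1)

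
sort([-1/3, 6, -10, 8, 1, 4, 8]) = [-10, -1/3, 1, 4, 6, 8, 8]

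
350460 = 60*5841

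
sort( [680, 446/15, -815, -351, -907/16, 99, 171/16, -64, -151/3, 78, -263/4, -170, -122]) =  [-815, -351, -170, -122, -263/4, -64, -907/16, -151/3, 171/16, 446/15, 78, 99, 680]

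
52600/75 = 701 + 1/3 ≈ 701.33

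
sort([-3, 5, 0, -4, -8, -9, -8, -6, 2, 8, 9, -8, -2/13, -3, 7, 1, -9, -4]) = [-9, -9, -8, -8, -8, -6, -4, -4, -3, -3, -2/13, 0, 1, 2, 5, 7, 8, 9]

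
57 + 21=78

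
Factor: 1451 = 1451^1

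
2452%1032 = 388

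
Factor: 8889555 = 3^1 * 5^1 * 17^1 * 71^1 * 491^1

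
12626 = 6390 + 6236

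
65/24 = 2 + 17/24 ≈ 2.71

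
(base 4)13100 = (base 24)j8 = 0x1d0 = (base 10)464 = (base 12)328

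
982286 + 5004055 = 5986341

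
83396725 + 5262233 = 88658958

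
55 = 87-32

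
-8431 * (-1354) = 11415574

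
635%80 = 75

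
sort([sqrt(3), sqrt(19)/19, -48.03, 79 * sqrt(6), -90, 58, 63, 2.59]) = [-90, -48.03, sqrt(19)/19, sqrt(3), 2.59, 58, 63, 79 * sqrt(6)]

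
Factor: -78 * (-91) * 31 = 2^1 * 3^1 * 7^1 * 13^2 * 31^1 = 220038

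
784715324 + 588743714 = 1373459038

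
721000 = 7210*100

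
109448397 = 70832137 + 38616260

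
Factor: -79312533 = -1*3^1*23^1*1149457^1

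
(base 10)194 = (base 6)522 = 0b11000010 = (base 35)5j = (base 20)9e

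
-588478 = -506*1163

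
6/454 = 3/227 ≈ 0.0132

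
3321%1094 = 39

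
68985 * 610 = 42080850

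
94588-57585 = 37003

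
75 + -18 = 57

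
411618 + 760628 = 1172246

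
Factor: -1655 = -1 * 5^1 * 331^1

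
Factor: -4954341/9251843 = -1*3^1*7^2*33703^1*9251843^(-1)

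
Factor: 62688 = 2^5*3^1*653^1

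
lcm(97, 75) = 7275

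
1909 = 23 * 83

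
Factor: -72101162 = -1*2^1*7^1*19^1*271057^1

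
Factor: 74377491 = 3^1 * 24792497^1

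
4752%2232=288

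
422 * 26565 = 11210430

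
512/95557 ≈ 0.00536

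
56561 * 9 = 509049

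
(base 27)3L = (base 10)102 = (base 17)60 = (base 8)146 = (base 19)57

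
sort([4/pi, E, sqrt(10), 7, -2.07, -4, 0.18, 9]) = [-4, -2.07, 0.18, 4/pi, E, sqrt(10), 7, 9]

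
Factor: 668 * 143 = 2^2 * 11^1 * 13^1 * 167^1 = 95524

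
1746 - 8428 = -6682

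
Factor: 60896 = 2^5 * 11^1 * 173^1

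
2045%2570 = 2045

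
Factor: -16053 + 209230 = 23^1*37^1*227^1 = 193177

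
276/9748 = 69/2437≈0.0283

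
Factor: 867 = 3^1 * 17^2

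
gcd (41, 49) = 1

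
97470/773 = 126 + 72/773 ≈ 126.09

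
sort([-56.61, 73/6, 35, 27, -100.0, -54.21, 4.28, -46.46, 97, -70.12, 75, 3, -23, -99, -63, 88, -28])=[-100.0, -99, -70.12, -63, -56.61, -54.21, -46.46, -28, -23, 3, 4.28, 73/6, 27, 35, 75, 88, 97]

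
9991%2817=1540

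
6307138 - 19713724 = -13406586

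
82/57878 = 41/28939 ≈ 0.00142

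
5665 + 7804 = 13469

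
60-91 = -31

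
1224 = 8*153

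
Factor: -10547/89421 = -1 * 3^(-1) * 41^(-1) * 53^1 * 199^1 * 727^(-1) 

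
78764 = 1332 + 77432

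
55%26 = 3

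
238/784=17/56 ≈ 0.304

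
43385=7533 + 35852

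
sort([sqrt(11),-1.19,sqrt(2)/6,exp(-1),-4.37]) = [-4.37,-1.19,sqrt(2)/6,exp(-1),sqrt(11)]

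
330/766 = 165/383 ≈ 0.431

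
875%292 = 291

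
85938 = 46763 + 39175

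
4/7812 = 1/1953 ≈ 0.000512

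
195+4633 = 4828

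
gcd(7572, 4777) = 1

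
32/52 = 8/13 ≈ 0.615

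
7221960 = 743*9720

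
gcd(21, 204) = 3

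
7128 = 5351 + 1777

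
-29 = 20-49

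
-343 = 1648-1991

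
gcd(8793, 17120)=1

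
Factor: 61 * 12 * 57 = 2^2 * 3^2 * 19^1 * 61^1 = 41724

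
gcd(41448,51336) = 24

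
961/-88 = -10 - 81/88≈-10.92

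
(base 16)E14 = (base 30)404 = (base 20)904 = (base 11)2787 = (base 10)3604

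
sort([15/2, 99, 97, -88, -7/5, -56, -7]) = [-88, -56, -7, -7/5, 15/2, 97, 99]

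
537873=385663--152210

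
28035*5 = 140175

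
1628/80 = 20 + 7/20 = 20.35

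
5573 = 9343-3770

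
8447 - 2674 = 5773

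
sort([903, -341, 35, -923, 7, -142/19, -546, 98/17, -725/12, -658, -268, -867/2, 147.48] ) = [-923, -658, -546, -867/2, -341, -268, -725/12, -142/19, 98/17, 7, 35, 147.48, 903] 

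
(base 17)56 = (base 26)3d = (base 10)91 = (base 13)70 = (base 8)133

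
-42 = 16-58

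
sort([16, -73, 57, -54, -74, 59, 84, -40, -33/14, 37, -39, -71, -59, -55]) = [-74, -73, -71, -59, -55, -54, -40, -39, -33/14, 16, 37, 57, 59, 84]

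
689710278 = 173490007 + 516220271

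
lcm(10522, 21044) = 21044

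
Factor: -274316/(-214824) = 2^(-1) * 3^(-1) * 7^1 * 97^1 * 101^1 * 8951^(-1) = 68579/53706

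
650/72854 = 325/36427 ≈ 0.00892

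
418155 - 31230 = 386925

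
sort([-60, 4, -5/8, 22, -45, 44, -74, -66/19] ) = [-74, -60, -45, -66/19, -5/8, 4, 22, 44] 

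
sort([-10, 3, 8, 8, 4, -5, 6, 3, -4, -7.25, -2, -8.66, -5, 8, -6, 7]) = [-10, -8.66, -7.25, -6, -5, -5, -4, -2, 3, 3, 4, 6, 7, 8, 8, 8]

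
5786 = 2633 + 3153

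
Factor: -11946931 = -1*11946931^1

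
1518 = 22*69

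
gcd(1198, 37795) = 1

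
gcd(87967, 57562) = 1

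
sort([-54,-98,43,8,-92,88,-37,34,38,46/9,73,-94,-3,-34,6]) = [-98,-94,-92,-54,-37,-34,-3,46/9,6,8,34,38,43,73,88]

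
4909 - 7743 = -2834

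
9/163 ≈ 0.0552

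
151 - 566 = -415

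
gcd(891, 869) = 11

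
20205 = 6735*3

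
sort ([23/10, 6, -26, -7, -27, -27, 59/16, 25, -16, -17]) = [-27, -27, -26, -17, -16, -7, 23/10, 59/16, 6, 25]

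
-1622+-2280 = -3902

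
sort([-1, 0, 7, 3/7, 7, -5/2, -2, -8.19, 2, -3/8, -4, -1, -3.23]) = [-8.19, -4, -3.23, -5/2, -2, -1, -1, -3/8, 0, 3/7, 2, 7, 7]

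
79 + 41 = 120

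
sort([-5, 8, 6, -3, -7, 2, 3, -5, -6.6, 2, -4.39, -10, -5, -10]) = [-10, -10, -7, -6.6, -5, -5, -5, -4.39, -3, 2, 2, 3, 6, 8]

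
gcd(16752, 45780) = 12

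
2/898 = 1/449 ≈ 0.00223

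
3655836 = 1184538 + 2471298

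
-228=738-966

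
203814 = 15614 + 188200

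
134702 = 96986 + 37716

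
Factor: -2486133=-1 * 3^5 * 13^1 * 787^1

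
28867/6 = 4811 + 1/6≈4811.17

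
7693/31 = 248 + 5/31 ≈ 248.16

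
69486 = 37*1878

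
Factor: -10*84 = -1*2^3*3^1*5^1*7^1 = -840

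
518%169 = 11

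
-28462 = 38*(-749)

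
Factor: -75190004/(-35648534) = 2^1 * 31^1 * 227^(-1) * 233^(-1) * 337^(-1) * 587^1 * 1033^1 = 37595002/17824267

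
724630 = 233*3110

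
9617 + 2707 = 12324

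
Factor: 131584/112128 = 3^(-1)*73^(-1)*257^1 = 257/219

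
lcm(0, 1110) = 0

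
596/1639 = 4/11 ≈ 0.364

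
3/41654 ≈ 0.0000720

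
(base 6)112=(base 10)44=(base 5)134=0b101100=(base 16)2c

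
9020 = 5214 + 3806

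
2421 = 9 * 269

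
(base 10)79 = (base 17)4b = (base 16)4f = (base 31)2h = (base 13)61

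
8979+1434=10413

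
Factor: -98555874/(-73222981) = 2^1*3^1*13^(-1)*23^2*1951^(-1)*2887^(-1)*31051^1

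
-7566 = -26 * 291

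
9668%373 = 343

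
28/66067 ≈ 0.000424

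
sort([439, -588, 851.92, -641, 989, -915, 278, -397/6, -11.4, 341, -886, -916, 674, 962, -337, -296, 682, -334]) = [-916, -915, -886, -641, -588, -337, -334, -296, -397/6, -11.4, 278, 341, 439, 674, 682, 851.92, 962, 989]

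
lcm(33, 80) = 2640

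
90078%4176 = 2382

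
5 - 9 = -4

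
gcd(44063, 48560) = 1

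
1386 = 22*63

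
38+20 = 58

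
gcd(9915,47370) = 15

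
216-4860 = -4644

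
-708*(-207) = 146556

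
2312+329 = 2641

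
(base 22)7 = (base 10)7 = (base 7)10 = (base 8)7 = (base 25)7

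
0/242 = 0 = 0.00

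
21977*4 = 87908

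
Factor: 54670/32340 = 2^(-1) * 3^(-1) * 7^(-1) * 71^1 = 71/42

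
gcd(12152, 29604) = 4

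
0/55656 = 0 = 0.00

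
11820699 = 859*13761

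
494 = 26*19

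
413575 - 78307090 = -77893515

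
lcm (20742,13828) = 41484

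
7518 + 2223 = 9741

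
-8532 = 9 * (-948) 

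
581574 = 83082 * 7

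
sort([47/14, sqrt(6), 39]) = [sqrt(6), 47/14, 39]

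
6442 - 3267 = 3175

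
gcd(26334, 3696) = 462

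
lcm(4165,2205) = 37485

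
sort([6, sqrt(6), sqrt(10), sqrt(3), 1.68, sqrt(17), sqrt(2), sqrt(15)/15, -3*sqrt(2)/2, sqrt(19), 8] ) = [-3*sqrt(2)/2, sqrt(15)/15, sqrt(2), 1.68, sqrt(3), sqrt(6), sqrt(10), sqrt(17), sqrt(19), 6, 8] 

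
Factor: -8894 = -1 * 2^1 * 4447^1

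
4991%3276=1715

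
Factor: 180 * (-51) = -1 * 2^2 * 3^3 * 5^1 * 17^1 = -9180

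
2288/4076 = 572/1019 ≈ 0.561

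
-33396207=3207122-36603329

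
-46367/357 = -129 - 314/357 ≈ -129.88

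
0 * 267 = 0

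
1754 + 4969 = 6723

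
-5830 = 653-6483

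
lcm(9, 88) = 792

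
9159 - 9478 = -319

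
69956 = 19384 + 50572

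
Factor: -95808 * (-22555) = 2^6 * 3^1 * 5^1 * 13^1 * 347^1 * 499^1 = 2160949440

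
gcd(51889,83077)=1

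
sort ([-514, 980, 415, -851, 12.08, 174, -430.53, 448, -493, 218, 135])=[-851, -514, -493, -430.53, 12.08, 135, 174, 218, 415, 448, 980]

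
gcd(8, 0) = 8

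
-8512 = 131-8643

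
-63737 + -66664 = -130401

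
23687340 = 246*96290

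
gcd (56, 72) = 8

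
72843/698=104 + 251/698 ≈ 104.36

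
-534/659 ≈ -0.810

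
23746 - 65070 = -41324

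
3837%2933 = 904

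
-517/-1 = 517 = 517.00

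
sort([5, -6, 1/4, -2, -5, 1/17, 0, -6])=[-6, -6, -5, -2, 0, 1/17, 1/4, 5]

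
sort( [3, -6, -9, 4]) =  [-9, -6, 3, 4]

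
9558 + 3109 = 12667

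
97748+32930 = 130678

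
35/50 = 7/10 = 0.70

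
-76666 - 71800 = -148466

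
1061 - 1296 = -235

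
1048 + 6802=7850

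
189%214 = 189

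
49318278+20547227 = 69865505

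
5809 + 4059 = 9868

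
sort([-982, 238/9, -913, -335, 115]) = [-982, -913, -335, 238/9, 115]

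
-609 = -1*609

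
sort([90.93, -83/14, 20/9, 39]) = [-83/14, 20/9, 39, 90.93]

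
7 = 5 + 2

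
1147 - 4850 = -3703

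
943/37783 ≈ 0.0250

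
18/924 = 3/154≈0.0195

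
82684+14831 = 97515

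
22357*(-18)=-402426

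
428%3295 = 428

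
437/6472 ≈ 0.0675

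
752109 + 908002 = 1660111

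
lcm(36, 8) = 72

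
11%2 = 1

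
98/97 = 1+1/97 ≈ 1.01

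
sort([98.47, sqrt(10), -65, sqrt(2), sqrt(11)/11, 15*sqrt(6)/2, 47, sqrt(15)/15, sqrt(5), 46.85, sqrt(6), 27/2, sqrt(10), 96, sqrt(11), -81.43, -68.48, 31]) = [-81.43, -68.48, -65, sqrt(15)/15, sqrt(11)/11, sqrt(2), sqrt(5), sqrt(6), sqrt(10), sqrt(10), sqrt(11), 27/2, 15*sqrt(6)/2, 31, 46.85, 47, 96, 98.47]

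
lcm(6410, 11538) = 57690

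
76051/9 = 8450 + 1/9 ≈ 8450.11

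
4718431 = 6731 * 701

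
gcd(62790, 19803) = 483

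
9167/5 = 1833 + 2/5 = 1833.40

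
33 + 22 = 55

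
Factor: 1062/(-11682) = -1*11^(-1) = -1/11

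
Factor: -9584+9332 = -1 * 2^2 * 3^2 * 7^1 = -252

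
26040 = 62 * 420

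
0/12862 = 0 = 0.00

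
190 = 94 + 96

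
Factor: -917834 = -1*2^1*458917^1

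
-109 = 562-671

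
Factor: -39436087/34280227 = -1 * 379^1 * 104053^1 * 34280227^(-1)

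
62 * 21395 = 1326490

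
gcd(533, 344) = 1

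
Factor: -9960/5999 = -1*2^3*3^1*5^1*7^(-1)*83^1*857^(-1)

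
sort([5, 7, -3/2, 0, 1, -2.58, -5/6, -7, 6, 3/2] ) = [-7, -2.58, -3/2, -5/6, 0, 1, 3/2, 5, 6, 7] 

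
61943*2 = 123886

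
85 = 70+15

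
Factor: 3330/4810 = 3^2*13^(-1) = 9/13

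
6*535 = 3210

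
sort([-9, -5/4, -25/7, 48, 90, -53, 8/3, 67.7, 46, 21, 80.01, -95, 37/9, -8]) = [-95, -53, -9, -8, -25/7, -5/4, 8/3, 37/9, 21, 46, 48, 67.7, 80.01, 90]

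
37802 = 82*461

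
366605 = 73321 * 5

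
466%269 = 197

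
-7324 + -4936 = -12260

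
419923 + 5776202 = 6196125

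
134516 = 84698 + 49818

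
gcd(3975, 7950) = 3975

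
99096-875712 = -776616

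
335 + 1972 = 2307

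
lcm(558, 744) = 2232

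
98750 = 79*1250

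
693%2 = 1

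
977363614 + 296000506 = 1273364120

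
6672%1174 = 802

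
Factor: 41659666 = 2^1*19^1*1096307^1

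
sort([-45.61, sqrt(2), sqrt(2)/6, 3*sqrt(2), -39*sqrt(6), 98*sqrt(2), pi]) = [-39*sqrt(6), -45.61, sqrt(2)/6, sqrt(2), pi, 3*sqrt(2), 98*sqrt(2)]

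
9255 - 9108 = 147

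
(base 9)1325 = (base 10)995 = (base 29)159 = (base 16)3e3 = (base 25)1ek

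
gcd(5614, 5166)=14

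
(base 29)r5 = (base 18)27e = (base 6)3352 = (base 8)1424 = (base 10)788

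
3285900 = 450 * 7302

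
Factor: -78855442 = -1*2^1*39427721^1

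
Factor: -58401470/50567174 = -1 * 5^1 * 7^(-1) * 223^1 * 26189^1 * 3611941^(-1) = -29200735/25283587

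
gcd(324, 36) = 36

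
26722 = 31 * 862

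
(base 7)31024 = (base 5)220224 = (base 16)1d8c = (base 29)8so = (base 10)7564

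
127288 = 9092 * 14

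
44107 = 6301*7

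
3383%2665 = 718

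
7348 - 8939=-1591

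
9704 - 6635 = 3069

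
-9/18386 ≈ -0.000490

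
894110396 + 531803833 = 1425914229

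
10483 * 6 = 62898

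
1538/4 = 769/2 = 384.50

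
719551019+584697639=1304248658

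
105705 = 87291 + 18414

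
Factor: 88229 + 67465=2^1 * 3^1 * 7^1 * 11^1 * 337^1=155694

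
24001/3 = 8000 + 1/3 ≈ 8000.33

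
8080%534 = 70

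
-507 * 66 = -33462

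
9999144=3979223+6019921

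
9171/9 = 1019 = 1019.00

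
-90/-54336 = 15/9056≈0.00166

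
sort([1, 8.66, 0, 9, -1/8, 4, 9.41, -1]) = [-1, -1/8, 0, 1, 4, 8.66, 9, 9.41]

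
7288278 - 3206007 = 4082271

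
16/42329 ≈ 0.000378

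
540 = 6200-5660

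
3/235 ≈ 0.0128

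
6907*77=531839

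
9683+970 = 10653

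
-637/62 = -10 - 17/62 ≈ -10.27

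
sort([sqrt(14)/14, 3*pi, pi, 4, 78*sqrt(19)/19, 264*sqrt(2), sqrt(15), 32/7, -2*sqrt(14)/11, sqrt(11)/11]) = [-2*sqrt(14)/11, sqrt(14)/14, sqrt(11)/11, pi, sqrt(15), 4, 32/7, 3*pi, 78*sqrt(19)/19, 264*sqrt(2)]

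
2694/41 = 65 + 29/41 ≈ 65.71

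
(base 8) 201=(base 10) 129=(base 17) 7a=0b10000001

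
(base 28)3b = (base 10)95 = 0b1011111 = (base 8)137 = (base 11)87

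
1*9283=9283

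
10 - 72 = -62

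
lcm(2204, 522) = 19836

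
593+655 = 1248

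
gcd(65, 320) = 5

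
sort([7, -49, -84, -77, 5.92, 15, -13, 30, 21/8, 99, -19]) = [-84, -77, -49, -19, -13, 21/8, 5.92, 7, 15, 30, 99]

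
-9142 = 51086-60228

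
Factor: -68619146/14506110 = -1*3^(-2)*5^(-1)*19^1*89^(-1)*1811^(-1)*1805767^1 = -34309573/7253055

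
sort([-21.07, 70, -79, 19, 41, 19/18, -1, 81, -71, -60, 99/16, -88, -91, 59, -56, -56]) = [-91, -88, -79, -71, -60, -56, -56, -21.07, -1, 19/18, 99/16, 19, 41, 59, 70, 81]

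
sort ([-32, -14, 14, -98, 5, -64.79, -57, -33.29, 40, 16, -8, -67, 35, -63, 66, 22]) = [-98, -67, -64.79, -63, -57, -33.29, -32, -14, -8, 5, 14, 16, 22, 35, 40, 66]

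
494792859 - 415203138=79589721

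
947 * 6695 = 6340165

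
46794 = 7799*6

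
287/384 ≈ 0.747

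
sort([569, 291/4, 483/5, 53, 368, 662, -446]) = [-446, 53, 291/4, 483/5, 368, 569, 662]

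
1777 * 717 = 1274109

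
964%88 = 84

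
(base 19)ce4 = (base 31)4oe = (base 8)10772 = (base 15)156c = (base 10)4602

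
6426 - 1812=4614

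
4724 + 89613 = 94337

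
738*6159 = 4545342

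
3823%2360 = 1463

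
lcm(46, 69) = 138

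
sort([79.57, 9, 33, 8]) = [8, 9, 33, 79.57]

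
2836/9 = 315+1/9 ≈ 315.11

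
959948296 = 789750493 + 170197803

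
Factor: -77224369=-1 * 131^1 * 139^1 * 4241^1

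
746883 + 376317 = 1123200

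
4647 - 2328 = 2319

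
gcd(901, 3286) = 53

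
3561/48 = 74+3/16 ≈ 74.19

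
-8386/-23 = 364+14/23 ≈ 364.61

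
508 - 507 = 1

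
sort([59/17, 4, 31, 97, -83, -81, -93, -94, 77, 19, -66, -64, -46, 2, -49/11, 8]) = [-94, -93, -83, -81, -66, -64, -46, -49/11, 2, 59/17, 4, 8, 19, 31, 77, 97]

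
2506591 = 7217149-4710558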